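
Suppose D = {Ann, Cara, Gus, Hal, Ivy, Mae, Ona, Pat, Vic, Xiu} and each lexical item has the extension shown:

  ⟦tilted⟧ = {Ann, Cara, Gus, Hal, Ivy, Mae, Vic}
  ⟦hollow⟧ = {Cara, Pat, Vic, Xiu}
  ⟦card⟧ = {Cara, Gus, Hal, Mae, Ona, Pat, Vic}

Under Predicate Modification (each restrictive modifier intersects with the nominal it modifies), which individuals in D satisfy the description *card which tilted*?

{Cara, Gus, Hal, Mae, Vic}

⟦which tilted⟧ = ⟦tilted⟧ = {Ann, Cara, Gus, Hal, Ivy, Mae, Vic}
⟦card⟧ = {Cara, Gus, Hal, Mae, Ona, Pat, Vic}
… ∩ ⟦which tilted⟧ = {Cara, Gus, Hal, Mae, Ona, Pat, Vic} ∩ {Ann, Cara, Gus, Hal, Ivy, Mae, Vic} = {Cara, Gus, Hal, Mae, Vic}
So ⟦card which tilted⟧ = {Cara, Gus, Hal, Mae, Vic}.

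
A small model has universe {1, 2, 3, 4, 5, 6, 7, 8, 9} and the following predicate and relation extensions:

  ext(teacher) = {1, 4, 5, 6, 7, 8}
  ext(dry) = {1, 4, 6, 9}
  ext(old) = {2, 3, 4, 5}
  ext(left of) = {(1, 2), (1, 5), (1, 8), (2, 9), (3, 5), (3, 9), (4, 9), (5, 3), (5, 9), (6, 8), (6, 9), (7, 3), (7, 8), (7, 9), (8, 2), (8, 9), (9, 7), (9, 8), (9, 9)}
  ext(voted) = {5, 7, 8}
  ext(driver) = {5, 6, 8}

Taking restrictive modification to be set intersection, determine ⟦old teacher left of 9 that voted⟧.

{5}

⟦left of 9⟧ = {x : ⟨x, 9⟩ ∈ ⟦left of⟧} = {2, 3, 4, 5, 6, 7, 8, 9}
⟦that voted⟧ = ⟦voted⟧ = {5, 7, 8}
⟦teacher⟧ = {1, 4, 5, 6, 7, 8}
… ∩ ⟦left of 9⟧ = {1, 4, 5, 6, 7, 8} ∩ {2, 3, 4, 5, 6, 7, 8, 9} = {4, 5, 6, 7, 8}
… ∩ ⟦that voted⟧ = {4, 5, 6, 7, 8} ∩ {5, 7, 8} = {5, 7, 8}
… ∩ ⟦old⟧ = {5, 7, 8} ∩ {2, 3, 4, 5} = {5}
So ⟦old teacher left of 9 that voted⟧ = {5}.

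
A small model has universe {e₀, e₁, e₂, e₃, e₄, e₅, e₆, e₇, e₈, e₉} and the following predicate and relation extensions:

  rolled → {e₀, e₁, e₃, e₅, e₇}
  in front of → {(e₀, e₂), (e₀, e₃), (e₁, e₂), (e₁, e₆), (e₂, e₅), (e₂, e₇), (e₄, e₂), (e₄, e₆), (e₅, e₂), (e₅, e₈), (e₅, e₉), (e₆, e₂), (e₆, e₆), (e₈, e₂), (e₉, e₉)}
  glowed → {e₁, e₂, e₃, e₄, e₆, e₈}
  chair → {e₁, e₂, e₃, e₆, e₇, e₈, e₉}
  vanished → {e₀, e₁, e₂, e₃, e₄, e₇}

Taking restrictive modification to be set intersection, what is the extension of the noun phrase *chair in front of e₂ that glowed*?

{e₁, e₆, e₈}

⟦in front of e₂⟧ = {x : ⟨x, e₂⟩ ∈ ⟦in front of⟧} = {e₀, e₁, e₄, e₅, e₆, e₈}
⟦that glowed⟧ = ⟦glowed⟧ = {e₁, e₂, e₃, e₄, e₆, e₈}
⟦chair⟧ = {e₁, e₂, e₃, e₆, e₇, e₈, e₉}
… ∩ ⟦in front of e₂⟧ = {e₁, e₂, e₃, e₆, e₇, e₈, e₉} ∩ {e₀, e₁, e₄, e₅, e₆, e₈} = {e₁, e₆, e₈}
… ∩ ⟦that glowed⟧ = {e₁, e₆, e₈} ∩ {e₁, e₂, e₃, e₄, e₆, e₈} = {e₁, e₆, e₈}
So ⟦chair in front of e₂ that glowed⟧ = {e₁, e₆, e₈}.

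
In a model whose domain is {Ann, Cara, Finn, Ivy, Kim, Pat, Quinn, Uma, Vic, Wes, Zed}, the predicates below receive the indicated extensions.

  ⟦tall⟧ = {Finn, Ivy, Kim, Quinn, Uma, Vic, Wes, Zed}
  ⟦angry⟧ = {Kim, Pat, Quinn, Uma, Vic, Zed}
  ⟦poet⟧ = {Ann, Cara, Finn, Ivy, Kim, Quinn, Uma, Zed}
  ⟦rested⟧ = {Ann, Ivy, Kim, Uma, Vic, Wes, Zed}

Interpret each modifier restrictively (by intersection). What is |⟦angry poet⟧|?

⟦poet⟧ = {Ann, Cara, Finn, Ivy, Kim, Quinn, Uma, Zed}
… ∩ ⟦angry⟧ = {Ann, Cara, Finn, Ivy, Kim, Quinn, Uma, Zed} ∩ {Kim, Pat, Quinn, Uma, Vic, Zed} = {Kim, Quinn, Uma, Zed}
⟦angry poet⟧ = {Kim, Quinn, Uma, Zed}, so the cardinality is 4.

4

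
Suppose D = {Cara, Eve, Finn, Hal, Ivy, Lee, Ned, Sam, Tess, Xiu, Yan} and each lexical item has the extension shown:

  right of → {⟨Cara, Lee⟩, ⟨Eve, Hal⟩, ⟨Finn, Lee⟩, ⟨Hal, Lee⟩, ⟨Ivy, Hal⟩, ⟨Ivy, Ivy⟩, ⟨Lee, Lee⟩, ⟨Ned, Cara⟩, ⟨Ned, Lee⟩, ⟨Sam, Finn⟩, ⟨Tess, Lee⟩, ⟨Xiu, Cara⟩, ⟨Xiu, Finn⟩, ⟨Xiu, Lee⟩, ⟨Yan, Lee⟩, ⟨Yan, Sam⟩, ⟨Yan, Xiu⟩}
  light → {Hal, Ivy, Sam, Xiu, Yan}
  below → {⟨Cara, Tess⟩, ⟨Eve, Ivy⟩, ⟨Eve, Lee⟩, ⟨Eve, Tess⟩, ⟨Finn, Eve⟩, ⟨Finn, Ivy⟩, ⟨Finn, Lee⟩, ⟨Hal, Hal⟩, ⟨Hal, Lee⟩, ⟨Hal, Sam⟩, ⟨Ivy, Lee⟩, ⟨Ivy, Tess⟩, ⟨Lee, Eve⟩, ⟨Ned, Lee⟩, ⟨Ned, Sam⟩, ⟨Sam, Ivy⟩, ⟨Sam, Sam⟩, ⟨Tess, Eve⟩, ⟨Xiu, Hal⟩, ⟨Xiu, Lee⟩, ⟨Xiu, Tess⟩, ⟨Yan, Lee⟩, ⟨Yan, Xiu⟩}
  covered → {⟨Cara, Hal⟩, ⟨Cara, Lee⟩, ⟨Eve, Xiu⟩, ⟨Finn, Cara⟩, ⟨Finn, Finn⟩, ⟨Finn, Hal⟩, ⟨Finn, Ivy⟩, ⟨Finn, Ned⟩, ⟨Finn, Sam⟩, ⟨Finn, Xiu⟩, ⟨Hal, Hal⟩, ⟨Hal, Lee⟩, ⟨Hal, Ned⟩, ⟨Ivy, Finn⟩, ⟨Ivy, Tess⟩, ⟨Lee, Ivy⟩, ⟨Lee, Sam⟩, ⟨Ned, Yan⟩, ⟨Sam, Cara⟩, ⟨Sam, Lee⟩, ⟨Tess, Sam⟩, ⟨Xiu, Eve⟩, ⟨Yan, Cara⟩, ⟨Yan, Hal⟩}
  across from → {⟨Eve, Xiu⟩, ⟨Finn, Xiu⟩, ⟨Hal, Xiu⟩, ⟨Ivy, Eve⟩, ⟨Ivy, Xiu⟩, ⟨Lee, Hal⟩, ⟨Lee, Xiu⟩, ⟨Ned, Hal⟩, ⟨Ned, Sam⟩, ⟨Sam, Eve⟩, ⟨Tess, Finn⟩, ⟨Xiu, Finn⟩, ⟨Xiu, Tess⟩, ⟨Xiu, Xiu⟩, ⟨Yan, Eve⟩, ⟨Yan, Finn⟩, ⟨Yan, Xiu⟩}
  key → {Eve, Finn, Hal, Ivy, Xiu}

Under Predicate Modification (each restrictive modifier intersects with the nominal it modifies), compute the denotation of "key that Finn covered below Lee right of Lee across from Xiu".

⟦that Finn covered⟧ = {x : ⟨Finn, x⟩ ∈ ⟦covered⟧} = {Cara, Finn, Hal, Ivy, Ned, Sam, Xiu}
⟦below Lee⟧ = {x : ⟨x, Lee⟩ ∈ ⟦below⟧} = {Eve, Finn, Hal, Ivy, Ned, Xiu, Yan}
⟦right of Lee⟧ = {x : ⟨x, Lee⟩ ∈ ⟦right of⟧} = {Cara, Finn, Hal, Lee, Ned, Tess, Xiu, Yan}
⟦across from Xiu⟧ = {x : ⟨x, Xiu⟩ ∈ ⟦across from⟧} = {Eve, Finn, Hal, Ivy, Lee, Xiu, Yan}
⟦key⟧ = {Eve, Finn, Hal, Ivy, Xiu}
… ∩ ⟦that Finn covered⟧ = {Eve, Finn, Hal, Ivy, Xiu} ∩ {Cara, Finn, Hal, Ivy, Ned, Sam, Xiu} = {Finn, Hal, Ivy, Xiu}
… ∩ ⟦below Lee⟧ = {Finn, Hal, Ivy, Xiu} ∩ {Eve, Finn, Hal, Ivy, Ned, Xiu, Yan} = {Finn, Hal, Ivy, Xiu}
… ∩ ⟦right of Lee⟧ = {Finn, Hal, Ivy, Xiu} ∩ {Cara, Finn, Hal, Lee, Ned, Tess, Xiu, Yan} = {Finn, Hal, Xiu}
… ∩ ⟦across from Xiu⟧ = {Finn, Hal, Xiu} ∩ {Eve, Finn, Hal, Ivy, Lee, Xiu, Yan} = {Finn, Hal, Xiu}
So ⟦key that Finn covered below Lee right of Lee across from Xiu⟧ = {Finn, Hal, Xiu}.

{Finn, Hal, Xiu}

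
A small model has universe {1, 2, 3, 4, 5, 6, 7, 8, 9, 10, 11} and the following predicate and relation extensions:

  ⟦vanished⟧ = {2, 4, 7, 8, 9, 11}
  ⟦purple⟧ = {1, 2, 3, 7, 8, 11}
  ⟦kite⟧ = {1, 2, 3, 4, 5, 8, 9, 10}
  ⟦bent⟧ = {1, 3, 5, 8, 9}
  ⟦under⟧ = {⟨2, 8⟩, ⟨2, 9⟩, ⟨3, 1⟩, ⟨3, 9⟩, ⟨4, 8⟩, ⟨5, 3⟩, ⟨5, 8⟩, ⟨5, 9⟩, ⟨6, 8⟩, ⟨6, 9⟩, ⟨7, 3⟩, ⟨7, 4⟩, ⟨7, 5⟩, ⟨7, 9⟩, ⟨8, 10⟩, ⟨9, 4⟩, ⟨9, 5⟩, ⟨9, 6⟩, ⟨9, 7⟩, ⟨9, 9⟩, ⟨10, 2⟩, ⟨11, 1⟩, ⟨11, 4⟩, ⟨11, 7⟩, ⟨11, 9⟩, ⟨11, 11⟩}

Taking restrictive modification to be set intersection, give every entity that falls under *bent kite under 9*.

⟦under 9⟧ = {x : ⟨x, 9⟩ ∈ ⟦under⟧} = {2, 3, 5, 6, 7, 9, 11}
⟦kite⟧ = {1, 2, 3, 4, 5, 8, 9, 10}
… ∩ ⟦under 9⟧ = {1, 2, 3, 4, 5, 8, 9, 10} ∩ {2, 3, 5, 6, 7, 9, 11} = {2, 3, 5, 9}
… ∩ ⟦bent⟧ = {2, 3, 5, 9} ∩ {1, 3, 5, 8, 9} = {3, 5, 9}
So ⟦bent kite under 9⟧ = {3, 5, 9}.

{3, 5, 9}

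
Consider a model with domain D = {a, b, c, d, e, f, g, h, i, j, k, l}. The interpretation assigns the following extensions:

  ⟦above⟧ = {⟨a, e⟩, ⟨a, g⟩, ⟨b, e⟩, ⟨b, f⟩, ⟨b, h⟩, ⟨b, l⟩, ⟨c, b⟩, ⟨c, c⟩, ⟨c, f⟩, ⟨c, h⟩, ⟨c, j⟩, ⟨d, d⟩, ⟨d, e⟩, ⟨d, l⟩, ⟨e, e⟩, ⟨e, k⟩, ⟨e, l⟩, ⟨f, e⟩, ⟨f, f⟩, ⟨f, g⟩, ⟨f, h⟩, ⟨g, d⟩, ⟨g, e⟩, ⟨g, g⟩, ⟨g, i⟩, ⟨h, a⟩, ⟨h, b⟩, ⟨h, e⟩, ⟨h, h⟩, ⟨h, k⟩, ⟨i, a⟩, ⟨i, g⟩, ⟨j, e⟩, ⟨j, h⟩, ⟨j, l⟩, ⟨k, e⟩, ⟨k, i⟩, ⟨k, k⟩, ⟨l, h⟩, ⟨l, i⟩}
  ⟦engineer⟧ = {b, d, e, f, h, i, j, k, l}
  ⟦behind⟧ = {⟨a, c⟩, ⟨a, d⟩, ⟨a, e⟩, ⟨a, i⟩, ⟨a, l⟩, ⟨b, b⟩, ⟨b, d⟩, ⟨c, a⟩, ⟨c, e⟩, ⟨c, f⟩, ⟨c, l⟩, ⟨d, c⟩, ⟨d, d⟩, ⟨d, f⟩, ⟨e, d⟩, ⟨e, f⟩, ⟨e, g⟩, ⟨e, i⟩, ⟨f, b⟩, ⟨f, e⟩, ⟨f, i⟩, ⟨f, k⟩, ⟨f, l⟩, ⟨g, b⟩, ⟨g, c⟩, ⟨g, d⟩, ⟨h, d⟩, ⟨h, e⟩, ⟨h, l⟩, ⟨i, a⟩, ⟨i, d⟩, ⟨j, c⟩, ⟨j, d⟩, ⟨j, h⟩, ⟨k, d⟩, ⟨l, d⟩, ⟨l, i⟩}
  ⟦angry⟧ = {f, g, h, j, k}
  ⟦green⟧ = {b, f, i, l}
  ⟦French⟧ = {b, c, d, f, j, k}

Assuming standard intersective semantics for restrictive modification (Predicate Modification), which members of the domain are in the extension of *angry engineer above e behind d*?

{h, j, k}

⟦above e⟧ = {x : ⟨x, e⟩ ∈ ⟦above⟧} = {a, b, d, e, f, g, h, j, k}
⟦behind d⟧ = {x : ⟨x, d⟩ ∈ ⟦behind⟧} = {a, b, d, e, g, h, i, j, k, l}
⟦engineer⟧ = {b, d, e, f, h, i, j, k, l}
… ∩ ⟦above e⟧ = {b, d, e, f, h, i, j, k, l} ∩ {a, b, d, e, f, g, h, j, k} = {b, d, e, f, h, j, k}
… ∩ ⟦behind d⟧ = {b, d, e, f, h, j, k} ∩ {a, b, d, e, g, h, i, j, k, l} = {b, d, e, h, j, k}
… ∩ ⟦angry⟧ = {b, d, e, h, j, k} ∩ {f, g, h, j, k} = {h, j, k}
So ⟦angry engineer above e behind d⟧ = {h, j, k}.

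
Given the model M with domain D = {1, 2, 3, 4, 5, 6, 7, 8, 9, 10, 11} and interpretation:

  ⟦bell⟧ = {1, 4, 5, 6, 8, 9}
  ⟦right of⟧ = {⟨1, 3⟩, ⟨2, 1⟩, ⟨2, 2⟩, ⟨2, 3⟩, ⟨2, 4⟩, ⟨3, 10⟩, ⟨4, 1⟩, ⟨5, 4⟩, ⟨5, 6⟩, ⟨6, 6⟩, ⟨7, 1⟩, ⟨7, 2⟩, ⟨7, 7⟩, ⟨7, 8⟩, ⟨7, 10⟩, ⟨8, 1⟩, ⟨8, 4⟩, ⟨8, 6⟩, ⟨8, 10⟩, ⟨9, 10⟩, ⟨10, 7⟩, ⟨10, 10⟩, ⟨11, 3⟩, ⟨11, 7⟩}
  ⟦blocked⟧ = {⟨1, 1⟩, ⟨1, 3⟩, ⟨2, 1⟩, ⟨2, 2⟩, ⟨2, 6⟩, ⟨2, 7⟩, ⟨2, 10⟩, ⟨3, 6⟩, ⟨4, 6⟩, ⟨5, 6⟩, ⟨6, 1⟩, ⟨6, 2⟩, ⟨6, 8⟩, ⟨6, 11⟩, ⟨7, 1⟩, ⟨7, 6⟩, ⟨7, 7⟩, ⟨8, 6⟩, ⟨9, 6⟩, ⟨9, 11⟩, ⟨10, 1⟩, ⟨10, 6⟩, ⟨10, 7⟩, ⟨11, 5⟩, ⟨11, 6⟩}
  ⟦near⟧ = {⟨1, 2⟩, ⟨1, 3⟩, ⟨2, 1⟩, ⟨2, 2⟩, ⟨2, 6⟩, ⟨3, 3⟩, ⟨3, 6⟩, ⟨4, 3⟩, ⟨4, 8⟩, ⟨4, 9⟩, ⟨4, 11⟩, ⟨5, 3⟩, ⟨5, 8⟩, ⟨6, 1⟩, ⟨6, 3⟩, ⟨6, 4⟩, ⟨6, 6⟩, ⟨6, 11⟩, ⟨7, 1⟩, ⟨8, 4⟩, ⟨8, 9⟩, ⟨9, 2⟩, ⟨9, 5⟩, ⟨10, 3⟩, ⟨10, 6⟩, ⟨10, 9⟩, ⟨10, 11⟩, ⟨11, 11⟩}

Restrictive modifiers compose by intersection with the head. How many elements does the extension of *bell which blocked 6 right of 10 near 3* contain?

0

⟦which blocked 6⟧ = {x : ⟨x, 6⟩ ∈ ⟦blocked⟧} = {2, 3, 4, 5, 7, 8, 9, 10, 11}
⟦right of 10⟧ = {x : ⟨x, 10⟩ ∈ ⟦right of⟧} = {3, 7, 8, 9, 10}
⟦near 3⟧ = {x : ⟨x, 3⟩ ∈ ⟦near⟧} = {1, 3, 4, 5, 6, 10}
⟦bell⟧ = {1, 4, 5, 6, 8, 9}
… ∩ ⟦which blocked 6⟧ = {1, 4, 5, 6, 8, 9} ∩ {2, 3, 4, 5, 7, 8, 9, 10, 11} = {4, 5, 8, 9}
… ∩ ⟦right of 10⟧ = {4, 5, 8, 9} ∩ {3, 7, 8, 9, 10} = {8, 9}
… ∩ ⟦near 3⟧ = {8, 9} ∩ {1, 3, 4, 5, 6, 10} = ∅
⟦bell which blocked 6 right of 10 near 3⟧ = ∅, so the cardinality is 0.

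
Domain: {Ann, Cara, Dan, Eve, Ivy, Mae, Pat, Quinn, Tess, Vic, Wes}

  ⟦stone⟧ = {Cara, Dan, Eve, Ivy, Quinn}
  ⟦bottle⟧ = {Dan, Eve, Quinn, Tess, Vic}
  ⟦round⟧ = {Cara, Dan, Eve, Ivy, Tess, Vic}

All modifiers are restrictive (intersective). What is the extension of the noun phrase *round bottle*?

{Dan, Eve, Tess, Vic}

⟦bottle⟧ = {Dan, Eve, Quinn, Tess, Vic}
… ∩ ⟦round⟧ = {Dan, Eve, Quinn, Tess, Vic} ∩ {Cara, Dan, Eve, Ivy, Tess, Vic} = {Dan, Eve, Tess, Vic}
So ⟦round bottle⟧ = {Dan, Eve, Tess, Vic}.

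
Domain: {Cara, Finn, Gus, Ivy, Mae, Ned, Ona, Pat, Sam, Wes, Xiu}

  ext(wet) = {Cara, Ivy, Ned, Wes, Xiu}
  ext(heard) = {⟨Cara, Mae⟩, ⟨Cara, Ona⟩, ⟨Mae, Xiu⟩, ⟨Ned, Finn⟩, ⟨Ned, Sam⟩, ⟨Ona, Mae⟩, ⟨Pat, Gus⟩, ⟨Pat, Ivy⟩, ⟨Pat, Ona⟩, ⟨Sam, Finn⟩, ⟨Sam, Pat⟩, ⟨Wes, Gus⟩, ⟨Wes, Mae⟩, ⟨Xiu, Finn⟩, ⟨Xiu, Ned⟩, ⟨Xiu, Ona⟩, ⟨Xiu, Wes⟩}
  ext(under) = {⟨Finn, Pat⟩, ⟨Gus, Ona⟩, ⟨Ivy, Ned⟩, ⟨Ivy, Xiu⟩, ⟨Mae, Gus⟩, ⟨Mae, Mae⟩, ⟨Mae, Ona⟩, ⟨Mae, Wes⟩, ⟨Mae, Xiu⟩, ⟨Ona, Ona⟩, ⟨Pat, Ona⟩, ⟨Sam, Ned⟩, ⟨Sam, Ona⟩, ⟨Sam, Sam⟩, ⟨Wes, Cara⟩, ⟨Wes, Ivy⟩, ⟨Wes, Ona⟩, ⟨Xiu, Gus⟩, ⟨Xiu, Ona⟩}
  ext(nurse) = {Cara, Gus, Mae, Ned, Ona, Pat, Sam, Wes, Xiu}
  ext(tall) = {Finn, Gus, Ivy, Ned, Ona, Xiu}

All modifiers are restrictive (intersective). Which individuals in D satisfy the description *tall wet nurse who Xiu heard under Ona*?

⟦who Xiu heard⟧ = {x : ⟨Xiu, x⟩ ∈ ⟦heard⟧} = {Finn, Ned, Ona, Wes}
⟦under Ona⟧ = {x : ⟨x, Ona⟩ ∈ ⟦under⟧} = {Gus, Mae, Ona, Pat, Sam, Wes, Xiu}
⟦nurse⟧ = {Cara, Gus, Mae, Ned, Ona, Pat, Sam, Wes, Xiu}
… ∩ ⟦who Xiu heard⟧ = {Cara, Gus, Mae, Ned, Ona, Pat, Sam, Wes, Xiu} ∩ {Finn, Ned, Ona, Wes} = {Ned, Ona, Wes}
… ∩ ⟦under Ona⟧ = {Ned, Ona, Wes} ∩ {Gus, Mae, Ona, Pat, Sam, Wes, Xiu} = {Ona, Wes}
… ∩ ⟦tall⟧ = {Ona, Wes} ∩ {Finn, Gus, Ivy, Ned, Ona, Xiu} = {Ona}
… ∩ ⟦wet⟧ = {Ona} ∩ {Cara, Ivy, Ned, Wes, Xiu} = ∅
So ⟦tall wet nurse who Xiu heard under Ona⟧ = { }.

{ }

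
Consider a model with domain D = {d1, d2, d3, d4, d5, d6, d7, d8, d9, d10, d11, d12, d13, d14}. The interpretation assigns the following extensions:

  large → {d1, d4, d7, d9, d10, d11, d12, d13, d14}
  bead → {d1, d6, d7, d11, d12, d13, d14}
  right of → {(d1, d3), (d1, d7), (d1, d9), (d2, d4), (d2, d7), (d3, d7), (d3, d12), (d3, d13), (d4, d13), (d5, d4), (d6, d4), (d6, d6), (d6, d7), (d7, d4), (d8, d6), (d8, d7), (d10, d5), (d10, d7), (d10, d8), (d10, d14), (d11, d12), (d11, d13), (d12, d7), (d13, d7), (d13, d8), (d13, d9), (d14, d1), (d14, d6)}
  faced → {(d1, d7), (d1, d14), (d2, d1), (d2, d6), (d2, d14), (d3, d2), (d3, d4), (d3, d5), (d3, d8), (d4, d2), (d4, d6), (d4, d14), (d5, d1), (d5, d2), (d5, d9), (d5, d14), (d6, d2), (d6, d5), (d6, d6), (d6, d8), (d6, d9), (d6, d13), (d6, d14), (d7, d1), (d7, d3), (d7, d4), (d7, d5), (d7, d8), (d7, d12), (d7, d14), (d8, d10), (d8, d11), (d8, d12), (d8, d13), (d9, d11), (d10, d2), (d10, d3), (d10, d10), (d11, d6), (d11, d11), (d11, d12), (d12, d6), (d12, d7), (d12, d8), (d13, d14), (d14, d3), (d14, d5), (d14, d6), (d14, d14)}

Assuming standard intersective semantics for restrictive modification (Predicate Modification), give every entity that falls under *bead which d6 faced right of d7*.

⟦which d6 faced⟧ = {x : ⟨d6, x⟩ ∈ ⟦faced⟧} = {d2, d5, d6, d8, d9, d13, d14}
⟦right of d7⟧ = {x : ⟨x, d7⟩ ∈ ⟦right of⟧} = {d1, d2, d3, d6, d8, d10, d12, d13}
⟦bead⟧ = {d1, d6, d7, d11, d12, d13, d14}
… ∩ ⟦which d6 faced⟧ = {d1, d6, d7, d11, d12, d13, d14} ∩ {d2, d5, d6, d8, d9, d13, d14} = {d6, d13, d14}
… ∩ ⟦right of d7⟧ = {d6, d13, d14} ∩ {d1, d2, d3, d6, d8, d10, d12, d13} = {d6, d13}
So ⟦bead which d6 faced right of d7⟧ = {d6, d13}.

{d6, d13}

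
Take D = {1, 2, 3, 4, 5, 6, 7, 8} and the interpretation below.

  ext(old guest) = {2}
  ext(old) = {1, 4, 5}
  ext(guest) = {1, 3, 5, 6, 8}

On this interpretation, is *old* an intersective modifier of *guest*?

no

⟦old⟧ ∩ ⟦guest⟧ = {1, 4, 5} ∩ {1, 3, 5, 6, 8} = {1, 5}
Observed ⟦old guest⟧ = {2}.
These differ, so the modifier is not intersective in this model.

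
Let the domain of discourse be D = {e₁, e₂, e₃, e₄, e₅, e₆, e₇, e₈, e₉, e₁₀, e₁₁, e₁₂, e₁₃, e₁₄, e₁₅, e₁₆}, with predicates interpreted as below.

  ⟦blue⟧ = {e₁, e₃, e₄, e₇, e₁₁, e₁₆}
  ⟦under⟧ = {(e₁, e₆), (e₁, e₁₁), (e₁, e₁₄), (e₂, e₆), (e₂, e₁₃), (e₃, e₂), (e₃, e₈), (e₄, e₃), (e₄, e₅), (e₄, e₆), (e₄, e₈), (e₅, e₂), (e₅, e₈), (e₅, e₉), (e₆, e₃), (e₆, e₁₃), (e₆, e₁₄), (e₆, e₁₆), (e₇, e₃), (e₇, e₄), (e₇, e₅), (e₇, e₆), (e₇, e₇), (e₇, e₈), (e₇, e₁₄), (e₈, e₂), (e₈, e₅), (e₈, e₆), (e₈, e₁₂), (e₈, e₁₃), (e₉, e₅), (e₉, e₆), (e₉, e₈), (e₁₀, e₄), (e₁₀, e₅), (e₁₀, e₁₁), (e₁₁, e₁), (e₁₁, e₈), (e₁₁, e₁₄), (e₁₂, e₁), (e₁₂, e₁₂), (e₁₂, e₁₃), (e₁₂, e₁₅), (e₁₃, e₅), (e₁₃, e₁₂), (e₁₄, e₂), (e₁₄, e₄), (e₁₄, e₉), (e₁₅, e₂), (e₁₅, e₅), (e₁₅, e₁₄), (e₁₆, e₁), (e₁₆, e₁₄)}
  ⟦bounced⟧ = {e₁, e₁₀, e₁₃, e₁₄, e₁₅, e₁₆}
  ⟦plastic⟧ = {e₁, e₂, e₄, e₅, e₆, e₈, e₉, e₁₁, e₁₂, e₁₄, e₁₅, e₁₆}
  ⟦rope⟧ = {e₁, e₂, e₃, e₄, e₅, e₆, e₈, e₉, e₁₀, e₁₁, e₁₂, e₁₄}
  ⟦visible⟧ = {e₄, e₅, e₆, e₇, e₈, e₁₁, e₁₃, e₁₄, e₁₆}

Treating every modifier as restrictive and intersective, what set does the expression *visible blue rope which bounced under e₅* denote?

{ }

⟦which bounced⟧ = ⟦bounced⟧ = {e₁, e₁₀, e₁₃, e₁₄, e₁₅, e₁₆}
⟦under e₅⟧ = {x : ⟨x, e₅⟩ ∈ ⟦under⟧} = {e₄, e₇, e₈, e₉, e₁₀, e₁₃, e₁₅}
⟦rope⟧ = {e₁, e₂, e₃, e₄, e₅, e₆, e₈, e₉, e₁₀, e₁₁, e₁₂, e₁₄}
… ∩ ⟦which bounced⟧ = {e₁, e₂, e₃, e₄, e₅, e₆, e₈, e₉, e₁₀, e₁₁, e₁₂, e₁₄} ∩ {e₁, e₁₀, e₁₃, e₁₄, e₁₅, e₁₆} = {e₁, e₁₀, e₁₄}
… ∩ ⟦under e₅⟧ = {e₁, e₁₀, e₁₄} ∩ {e₄, e₇, e₈, e₉, e₁₀, e₁₃, e₁₅} = {e₁₀}
… ∩ ⟦visible⟧ = {e₁₀} ∩ {e₄, e₅, e₆, e₇, e₈, e₁₁, e₁₃, e₁₄, e₁₆} = ∅
… ∩ ⟦blue⟧ = ∅ ∩ {e₁, e₃, e₄, e₇, e₁₁, e₁₆} = ∅
So ⟦visible blue rope which bounced under e₅⟧ = { }.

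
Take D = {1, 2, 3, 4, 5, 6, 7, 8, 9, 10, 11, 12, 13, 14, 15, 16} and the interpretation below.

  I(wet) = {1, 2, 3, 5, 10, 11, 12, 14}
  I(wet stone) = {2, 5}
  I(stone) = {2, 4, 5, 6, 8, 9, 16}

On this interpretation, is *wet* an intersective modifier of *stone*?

⟦wet⟧ ∩ ⟦stone⟧ = {1, 2, 3, 5, 10, 11, 12, 14} ∩ {2, 4, 5, 6, 8, 9, 16} = {2, 5}
Observed ⟦wet stone⟧ = {2, 5}.
These coincide, so the modifier is intersective here.

yes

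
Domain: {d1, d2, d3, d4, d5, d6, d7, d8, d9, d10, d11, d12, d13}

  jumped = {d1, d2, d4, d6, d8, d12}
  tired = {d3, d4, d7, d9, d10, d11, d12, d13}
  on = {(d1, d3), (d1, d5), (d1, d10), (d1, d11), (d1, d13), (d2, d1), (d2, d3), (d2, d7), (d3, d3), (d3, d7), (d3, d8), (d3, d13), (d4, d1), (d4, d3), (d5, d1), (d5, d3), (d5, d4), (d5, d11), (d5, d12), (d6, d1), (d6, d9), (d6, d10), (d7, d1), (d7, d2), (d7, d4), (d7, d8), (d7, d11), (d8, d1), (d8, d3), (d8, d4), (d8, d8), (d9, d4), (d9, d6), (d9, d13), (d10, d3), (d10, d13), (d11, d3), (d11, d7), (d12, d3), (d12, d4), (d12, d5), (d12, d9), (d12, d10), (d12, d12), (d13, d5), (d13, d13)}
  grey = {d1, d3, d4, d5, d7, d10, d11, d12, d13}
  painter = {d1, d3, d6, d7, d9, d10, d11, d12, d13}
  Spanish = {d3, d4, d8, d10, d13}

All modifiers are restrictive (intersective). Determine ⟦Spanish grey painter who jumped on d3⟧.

{ }

⟦who jumped⟧ = ⟦jumped⟧ = {d1, d2, d4, d6, d8, d12}
⟦on d3⟧ = {x : ⟨x, d3⟩ ∈ ⟦on⟧} = {d1, d2, d3, d4, d5, d8, d10, d11, d12}
⟦painter⟧ = {d1, d3, d6, d7, d9, d10, d11, d12, d13}
… ∩ ⟦who jumped⟧ = {d1, d3, d6, d7, d9, d10, d11, d12, d13} ∩ {d1, d2, d4, d6, d8, d12} = {d1, d6, d12}
… ∩ ⟦on d3⟧ = {d1, d6, d12} ∩ {d1, d2, d3, d4, d5, d8, d10, d11, d12} = {d1, d12}
… ∩ ⟦Spanish⟧ = {d1, d12} ∩ {d3, d4, d8, d10, d13} = ∅
… ∩ ⟦grey⟧ = ∅ ∩ {d1, d3, d4, d5, d7, d10, d11, d12, d13} = ∅
So ⟦Spanish grey painter who jumped on d3⟧ = { }.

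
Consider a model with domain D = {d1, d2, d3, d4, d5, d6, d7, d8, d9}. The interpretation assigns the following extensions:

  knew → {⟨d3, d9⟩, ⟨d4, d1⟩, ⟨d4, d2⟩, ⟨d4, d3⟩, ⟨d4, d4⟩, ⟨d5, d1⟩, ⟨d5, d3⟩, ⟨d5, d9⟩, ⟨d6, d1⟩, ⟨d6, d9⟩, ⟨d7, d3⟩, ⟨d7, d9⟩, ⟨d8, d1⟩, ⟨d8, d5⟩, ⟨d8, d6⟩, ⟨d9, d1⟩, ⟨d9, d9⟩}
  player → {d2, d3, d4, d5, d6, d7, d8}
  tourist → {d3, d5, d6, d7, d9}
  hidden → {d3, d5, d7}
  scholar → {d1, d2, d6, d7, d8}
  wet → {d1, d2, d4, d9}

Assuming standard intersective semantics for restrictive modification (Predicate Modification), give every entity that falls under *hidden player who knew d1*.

{d5}

⟦who knew d1⟧ = {x : ⟨x, d1⟩ ∈ ⟦knew⟧} = {d4, d5, d6, d8, d9}
⟦player⟧ = {d2, d3, d4, d5, d6, d7, d8}
… ∩ ⟦who knew d1⟧ = {d2, d3, d4, d5, d6, d7, d8} ∩ {d4, d5, d6, d8, d9} = {d4, d5, d6, d8}
… ∩ ⟦hidden⟧ = {d4, d5, d6, d8} ∩ {d3, d5, d7} = {d5}
So ⟦hidden player who knew d1⟧ = {d5}.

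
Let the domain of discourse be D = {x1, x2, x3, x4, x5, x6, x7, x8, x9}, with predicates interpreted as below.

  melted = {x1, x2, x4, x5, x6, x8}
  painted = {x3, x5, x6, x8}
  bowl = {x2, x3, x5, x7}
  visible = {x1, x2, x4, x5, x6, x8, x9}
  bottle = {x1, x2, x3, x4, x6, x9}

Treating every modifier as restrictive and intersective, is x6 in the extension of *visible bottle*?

⟦bottle⟧ = {x1, x2, x3, x4, x6, x9}
… ∩ ⟦visible⟧ = {x1, x2, x3, x4, x6, x9} ∩ {x1, x2, x4, x5, x6, x8, x9} = {x1, x2, x4, x6, x9}
⟦visible bottle⟧ = {x1, x2, x4, x6, x9}; x6 ∈ this set.

yes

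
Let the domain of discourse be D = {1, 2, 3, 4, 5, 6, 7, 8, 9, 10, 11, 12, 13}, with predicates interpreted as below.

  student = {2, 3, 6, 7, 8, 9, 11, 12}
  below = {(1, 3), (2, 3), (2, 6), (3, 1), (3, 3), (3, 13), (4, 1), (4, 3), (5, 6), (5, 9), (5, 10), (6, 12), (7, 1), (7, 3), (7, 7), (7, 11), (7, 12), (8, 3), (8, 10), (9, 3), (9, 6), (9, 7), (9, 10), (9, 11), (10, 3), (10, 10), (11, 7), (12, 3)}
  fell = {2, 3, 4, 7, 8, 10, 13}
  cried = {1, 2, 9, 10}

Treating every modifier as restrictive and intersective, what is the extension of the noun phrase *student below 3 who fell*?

⟦below 3⟧ = {x : ⟨x, 3⟩ ∈ ⟦below⟧} = {1, 2, 3, 4, 7, 8, 9, 10, 12}
⟦who fell⟧ = ⟦fell⟧ = {2, 3, 4, 7, 8, 10, 13}
⟦student⟧ = {2, 3, 6, 7, 8, 9, 11, 12}
… ∩ ⟦below 3⟧ = {2, 3, 6, 7, 8, 9, 11, 12} ∩ {1, 2, 3, 4, 7, 8, 9, 10, 12} = {2, 3, 7, 8, 9, 12}
… ∩ ⟦who fell⟧ = {2, 3, 7, 8, 9, 12} ∩ {2, 3, 4, 7, 8, 10, 13} = {2, 3, 7, 8}
So ⟦student below 3 who fell⟧ = {2, 3, 7, 8}.

{2, 3, 7, 8}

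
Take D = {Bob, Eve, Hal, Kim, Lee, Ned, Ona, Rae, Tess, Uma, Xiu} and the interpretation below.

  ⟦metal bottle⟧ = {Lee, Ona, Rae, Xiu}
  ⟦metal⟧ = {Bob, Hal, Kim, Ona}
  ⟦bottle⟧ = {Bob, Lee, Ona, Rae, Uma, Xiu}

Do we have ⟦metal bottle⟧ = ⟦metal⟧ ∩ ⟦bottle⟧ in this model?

no

⟦metal⟧ ∩ ⟦bottle⟧ = {Bob, Hal, Kim, Ona} ∩ {Bob, Lee, Ona, Rae, Uma, Xiu} = {Bob, Ona}
Observed ⟦metal bottle⟧ = {Lee, Ona, Rae, Xiu}.
These differ, so the modifier is not intersective in this model.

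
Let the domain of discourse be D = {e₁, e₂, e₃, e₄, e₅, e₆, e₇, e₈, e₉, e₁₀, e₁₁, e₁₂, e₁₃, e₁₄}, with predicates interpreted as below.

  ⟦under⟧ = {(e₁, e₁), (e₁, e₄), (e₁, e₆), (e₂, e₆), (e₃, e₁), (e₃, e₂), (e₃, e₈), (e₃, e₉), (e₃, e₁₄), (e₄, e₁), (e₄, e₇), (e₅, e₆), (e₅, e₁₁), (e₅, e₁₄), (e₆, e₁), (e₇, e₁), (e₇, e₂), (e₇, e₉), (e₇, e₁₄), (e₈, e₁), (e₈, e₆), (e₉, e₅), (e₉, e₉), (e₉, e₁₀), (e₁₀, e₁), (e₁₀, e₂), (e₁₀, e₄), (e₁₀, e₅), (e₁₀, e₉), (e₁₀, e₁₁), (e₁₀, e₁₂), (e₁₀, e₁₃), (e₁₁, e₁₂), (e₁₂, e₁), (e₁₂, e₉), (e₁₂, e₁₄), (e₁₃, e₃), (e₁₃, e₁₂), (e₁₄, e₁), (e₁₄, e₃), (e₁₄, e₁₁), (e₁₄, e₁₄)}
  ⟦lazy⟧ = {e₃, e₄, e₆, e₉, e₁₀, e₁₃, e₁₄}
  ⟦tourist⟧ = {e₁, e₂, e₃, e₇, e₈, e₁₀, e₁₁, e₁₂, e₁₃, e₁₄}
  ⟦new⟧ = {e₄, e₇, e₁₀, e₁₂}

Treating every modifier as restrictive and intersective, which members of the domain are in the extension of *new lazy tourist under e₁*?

{e₁₀}

⟦under e₁⟧ = {x : ⟨x, e₁⟩ ∈ ⟦under⟧} = {e₁, e₃, e₄, e₆, e₇, e₈, e₁₀, e₁₂, e₁₄}
⟦tourist⟧ = {e₁, e₂, e₃, e₇, e₈, e₁₀, e₁₁, e₁₂, e₁₃, e₁₄}
… ∩ ⟦under e₁⟧ = {e₁, e₂, e₃, e₇, e₈, e₁₀, e₁₁, e₁₂, e₁₃, e₁₄} ∩ {e₁, e₃, e₄, e₆, e₇, e₈, e₁₀, e₁₂, e₁₄} = {e₁, e₃, e₇, e₈, e₁₀, e₁₂, e₁₄}
… ∩ ⟦new⟧ = {e₁, e₃, e₇, e₈, e₁₀, e₁₂, e₁₄} ∩ {e₄, e₇, e₁₀, e₁₂} = {e₇, e₁₀, e₁₂}
… ∩ ⟦lazy⟧ = {e₇, e₁₀, e₁₂} ∩ {e₃, e₄, e₆, e₉, e₁₀, e₁₃, e₁₄} = {e₁₀}
So ⟦new lazy tourist under e₁⟧ = {e₁₀}.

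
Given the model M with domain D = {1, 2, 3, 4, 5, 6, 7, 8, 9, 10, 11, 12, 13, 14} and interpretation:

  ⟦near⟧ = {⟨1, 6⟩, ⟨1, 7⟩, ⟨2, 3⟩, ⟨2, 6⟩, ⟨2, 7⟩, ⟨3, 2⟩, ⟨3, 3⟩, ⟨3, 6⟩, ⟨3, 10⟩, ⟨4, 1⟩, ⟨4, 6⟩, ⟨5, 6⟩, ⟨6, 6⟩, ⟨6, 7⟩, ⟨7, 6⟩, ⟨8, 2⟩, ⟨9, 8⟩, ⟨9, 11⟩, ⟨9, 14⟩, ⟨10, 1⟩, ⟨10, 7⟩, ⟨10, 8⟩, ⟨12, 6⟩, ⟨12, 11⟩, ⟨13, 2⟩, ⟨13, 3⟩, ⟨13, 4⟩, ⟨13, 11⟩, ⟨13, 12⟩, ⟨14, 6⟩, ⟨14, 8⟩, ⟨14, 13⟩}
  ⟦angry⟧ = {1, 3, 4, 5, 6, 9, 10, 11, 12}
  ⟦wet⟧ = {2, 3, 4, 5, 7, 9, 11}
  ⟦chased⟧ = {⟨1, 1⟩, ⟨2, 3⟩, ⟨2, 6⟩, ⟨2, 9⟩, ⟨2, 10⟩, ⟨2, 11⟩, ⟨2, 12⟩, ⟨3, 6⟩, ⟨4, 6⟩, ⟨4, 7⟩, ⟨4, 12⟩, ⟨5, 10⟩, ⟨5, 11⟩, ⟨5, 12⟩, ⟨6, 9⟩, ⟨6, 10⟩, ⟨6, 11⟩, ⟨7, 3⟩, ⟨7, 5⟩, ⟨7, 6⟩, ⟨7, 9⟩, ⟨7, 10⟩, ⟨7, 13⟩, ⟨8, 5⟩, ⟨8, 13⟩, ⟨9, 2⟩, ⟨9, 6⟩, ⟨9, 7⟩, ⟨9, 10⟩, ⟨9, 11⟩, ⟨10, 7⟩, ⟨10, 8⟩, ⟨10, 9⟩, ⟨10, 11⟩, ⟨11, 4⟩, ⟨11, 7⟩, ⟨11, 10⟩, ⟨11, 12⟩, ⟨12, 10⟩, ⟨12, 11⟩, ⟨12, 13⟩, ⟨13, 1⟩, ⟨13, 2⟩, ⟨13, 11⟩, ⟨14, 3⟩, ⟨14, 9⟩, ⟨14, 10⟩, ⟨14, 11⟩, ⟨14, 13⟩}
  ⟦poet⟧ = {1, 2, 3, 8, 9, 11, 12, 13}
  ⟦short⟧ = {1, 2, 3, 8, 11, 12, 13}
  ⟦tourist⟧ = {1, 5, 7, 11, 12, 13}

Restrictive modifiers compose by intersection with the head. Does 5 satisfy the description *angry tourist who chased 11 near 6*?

⟦who chased 11⟧ = {x : ⟨x, 11⟩ ∈ ⟦chased⟧} = {2, 5, 6, 9, 10, 12, 13, 14}
⟦near 6⟧ = {x : ⟨x, 6⟩ ∈ ⟦near⟧} = {1, 2, 3, 4, 5, 6, 7, 12, 14}
⟦tourist⟧ = {1, 5, 7, 11, 12, 13}
… ∩ ⟦who chased 11⟧ = {1, 5, 7, 11, 12, 13} ∩ {2, 5, 6, 9, 10, 12, 13, 14} = {5, 12, 13}
… ∩ ⟦near 6⟧ = {5, 12, 13} ∩ {1, 2, 3, 4, 5, 6, 7, 12, 14} = {5, 12}
… ∩ ⟦angry⟧ = {5, 12} ∩ {1, 3, 4, 5, 6, 9, 10, 11, 12} = {5, 12}
⟦angry tourist who chased 11 near 6⟧ = {5, 12}; 5 ∈ this set.

yes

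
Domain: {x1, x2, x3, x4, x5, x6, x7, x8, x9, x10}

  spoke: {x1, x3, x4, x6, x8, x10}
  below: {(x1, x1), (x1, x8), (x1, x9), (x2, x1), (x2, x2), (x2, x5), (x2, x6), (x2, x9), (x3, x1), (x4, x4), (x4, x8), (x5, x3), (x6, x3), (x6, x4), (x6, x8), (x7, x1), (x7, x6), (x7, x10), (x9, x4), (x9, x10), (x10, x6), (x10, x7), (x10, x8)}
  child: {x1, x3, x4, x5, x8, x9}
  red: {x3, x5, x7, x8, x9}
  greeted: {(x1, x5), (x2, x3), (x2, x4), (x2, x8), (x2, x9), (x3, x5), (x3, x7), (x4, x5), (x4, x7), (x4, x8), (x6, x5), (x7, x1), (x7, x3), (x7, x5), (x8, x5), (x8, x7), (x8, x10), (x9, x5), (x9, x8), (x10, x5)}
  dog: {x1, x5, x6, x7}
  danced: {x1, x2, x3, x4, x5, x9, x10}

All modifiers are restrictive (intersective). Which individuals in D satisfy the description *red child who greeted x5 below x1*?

{x3}

⟦who greeted x5⟧ = {x : ⟨x, x5⟩ ∈ ⟦greeted⟧} = {x1, x3, x4, x6, x7, x8, x9, x10}
⟦below x1⟧ = {x : ⟨x, x1⟩ ∈ ⟦below⟧} = {x1, x2, x3, x7}
⟦child⟧ = {x1, x3, x4, x5, x8, x9}
… ∩ ⟦who greeted x5⟧ = {x1, x3, x4, x5, x8, x9} ∩ {x1, x3, x4, x6, x7, x8, x9, x10} = {x1, x3, x4, x8, x9}
… ∩ ⟦below x1⟧ = {x1, x3, x4, x8, x9} ∩ {x1, x2, x3, x7} = {x1, x3}
… ∩ ⟦red⟧ = {x1, x3} ∩ {x3, x5, x7, x8, x9} = {x3}
So ⟦red child who greeted x5 below x1⟧ = {x3}.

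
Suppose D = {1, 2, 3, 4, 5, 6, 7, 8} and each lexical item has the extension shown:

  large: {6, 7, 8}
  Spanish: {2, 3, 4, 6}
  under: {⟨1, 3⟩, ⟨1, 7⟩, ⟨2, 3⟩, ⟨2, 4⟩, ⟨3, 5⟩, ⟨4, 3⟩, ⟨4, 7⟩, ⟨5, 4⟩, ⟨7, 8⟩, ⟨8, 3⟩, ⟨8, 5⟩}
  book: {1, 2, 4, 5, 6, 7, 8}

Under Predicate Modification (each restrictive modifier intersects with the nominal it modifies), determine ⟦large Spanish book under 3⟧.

⟦under 3⟧ = {x : ⟨x, 3⟩ ∈ ⟦under⟧} = {1, 2, 4, 8}
⟦book⟧ = {1, 2, 4, 5, 6, 7, 8}
… ∩ ⟦under 3⟧ = {1, 2, 4, 5, 6, 7, 8} ∩ {1, 2, 4, 8} = {1, 2, 4, 8}
… ∩ ⟦large⟧ = {1, 2, 4, 8} ∩ {6, 7, 8} = {8}
… ∩ ⟦Spanish⟧ = {8} ∩ {2, 3, 4, 6} = ∅
So ⟦large Spanish book under 3⟧ = ∅.

∅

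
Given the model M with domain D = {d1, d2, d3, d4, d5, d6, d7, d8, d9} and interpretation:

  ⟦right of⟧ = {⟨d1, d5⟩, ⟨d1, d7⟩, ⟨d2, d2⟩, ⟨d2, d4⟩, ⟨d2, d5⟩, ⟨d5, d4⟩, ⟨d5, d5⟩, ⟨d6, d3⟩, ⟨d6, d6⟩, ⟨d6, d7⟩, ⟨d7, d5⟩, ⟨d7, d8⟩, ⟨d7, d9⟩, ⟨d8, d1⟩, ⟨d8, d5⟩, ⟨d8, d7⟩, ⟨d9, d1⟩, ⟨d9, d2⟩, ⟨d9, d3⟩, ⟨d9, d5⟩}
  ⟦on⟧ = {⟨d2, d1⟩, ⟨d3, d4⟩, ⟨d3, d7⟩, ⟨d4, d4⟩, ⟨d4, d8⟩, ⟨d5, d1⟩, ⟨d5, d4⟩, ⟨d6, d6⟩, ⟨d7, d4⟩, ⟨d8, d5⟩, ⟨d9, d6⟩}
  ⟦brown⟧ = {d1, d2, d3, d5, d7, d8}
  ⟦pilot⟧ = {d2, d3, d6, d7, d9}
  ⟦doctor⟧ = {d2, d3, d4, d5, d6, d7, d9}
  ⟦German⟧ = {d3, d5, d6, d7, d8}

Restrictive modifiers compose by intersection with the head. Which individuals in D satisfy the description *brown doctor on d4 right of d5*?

⟦on d4⟧ = {x : ⟨x, d4⟩ ∈ ⟦on⟧} = {d3, d4, d5, d7}
⟦right of d5⟧ = {x : ⟨x, d5⟩ ∈ ⟦right of⟧} = {d1, d2, d5, d7, d8, d9}
⟦doctor⟧ = {d2, d3, d4, d5, d6, d7, d9}
… ∩ ⟦on d4⟧ = {d2, d3, d4, d5, d6, d7, d9} ∩ {d3, d4, d5, d7} = {d3, d4, d5, d7}
… ∩ ⟦right of d5⟧ = {d3, d4, d5, d7} ∩ {d1, d2, d5, d7, d8, d9} = {d5, d7}
… ∩ ⟦brown⟧ = {d5, d7} ∩ {d1, d2, d3, d5, d7, d8} = {d5, d7}
So ⟦brown doctor on d4 right of d5⟧ = {d5, d7}.

{d5, d7}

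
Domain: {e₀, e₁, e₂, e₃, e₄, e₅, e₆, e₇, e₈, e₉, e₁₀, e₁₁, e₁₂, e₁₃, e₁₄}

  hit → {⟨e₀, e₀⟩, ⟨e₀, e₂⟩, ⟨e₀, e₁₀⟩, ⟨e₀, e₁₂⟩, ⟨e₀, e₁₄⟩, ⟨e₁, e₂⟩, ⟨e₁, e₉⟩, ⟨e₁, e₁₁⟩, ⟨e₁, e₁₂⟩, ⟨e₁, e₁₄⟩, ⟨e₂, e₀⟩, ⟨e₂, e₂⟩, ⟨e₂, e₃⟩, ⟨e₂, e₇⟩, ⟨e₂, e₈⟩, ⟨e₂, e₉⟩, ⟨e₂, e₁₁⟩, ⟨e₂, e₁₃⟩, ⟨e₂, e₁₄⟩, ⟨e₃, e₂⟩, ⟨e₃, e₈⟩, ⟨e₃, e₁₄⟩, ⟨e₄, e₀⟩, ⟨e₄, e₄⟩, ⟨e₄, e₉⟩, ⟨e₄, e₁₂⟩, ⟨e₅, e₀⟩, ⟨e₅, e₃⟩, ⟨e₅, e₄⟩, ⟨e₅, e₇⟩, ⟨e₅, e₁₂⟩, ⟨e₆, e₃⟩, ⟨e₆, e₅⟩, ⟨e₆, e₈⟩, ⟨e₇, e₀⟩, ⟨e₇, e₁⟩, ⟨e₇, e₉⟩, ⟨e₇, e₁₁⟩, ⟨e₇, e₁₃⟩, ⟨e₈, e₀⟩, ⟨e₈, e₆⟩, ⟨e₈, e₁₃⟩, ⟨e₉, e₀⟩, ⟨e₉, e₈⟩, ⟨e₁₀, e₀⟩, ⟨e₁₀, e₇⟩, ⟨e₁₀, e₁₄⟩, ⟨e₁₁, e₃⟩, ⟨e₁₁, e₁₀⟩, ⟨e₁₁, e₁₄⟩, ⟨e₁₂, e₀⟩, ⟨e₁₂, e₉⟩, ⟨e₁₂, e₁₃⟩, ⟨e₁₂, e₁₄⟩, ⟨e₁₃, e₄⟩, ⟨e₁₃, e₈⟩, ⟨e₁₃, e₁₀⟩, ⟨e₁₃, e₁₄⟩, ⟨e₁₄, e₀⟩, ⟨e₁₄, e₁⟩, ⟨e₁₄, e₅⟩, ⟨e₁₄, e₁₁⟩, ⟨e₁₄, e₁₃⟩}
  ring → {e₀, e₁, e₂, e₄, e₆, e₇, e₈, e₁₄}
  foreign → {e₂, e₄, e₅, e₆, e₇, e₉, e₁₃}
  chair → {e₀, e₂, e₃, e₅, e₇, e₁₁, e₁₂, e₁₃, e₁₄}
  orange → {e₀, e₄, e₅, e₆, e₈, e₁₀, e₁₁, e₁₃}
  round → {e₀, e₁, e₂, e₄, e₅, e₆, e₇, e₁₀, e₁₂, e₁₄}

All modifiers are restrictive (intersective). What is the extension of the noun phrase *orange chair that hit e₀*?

{e₀, e₅}

⟦that hit e₀⟧ = {x : ⟨x, e₀⟩ ∈ ⟦hit⟧} = {e₀, e₂, e₄, e₅, e₇, e₈, e₉, e₁₀, e₁₂, e₁₄}
⟦chair⟧ = {e₀, e₂, e₃, e₅, e₇, e₁₁, e₁₂, e₁₃, e₁₄}
… ∩ ⟦that hit e₀⟧ = {e₀, e₂, e₃, e₅, e₇, e₁₁, e₁₂, e₁₃, e₁₄} ∩ {e₀, e₂, e₄, e₅, e₇, e₈, e₉, e₁₀, e₁₂, e₁₄} = {e₀, e₂, e₅, e₇, e₁₂, e₁₄}
… ∩ ⟦orange⟧ = {e₀, e₂, e₅, e₇, e₁₂, e₁₄} ∩ {e₀, e₄, e₅, e₆, e₈, e₁₀, e₁₁, e₁₃} = {e₀, e₅}
So ⟦orange chair that hit e₀⟧ = {e₀, e₅}.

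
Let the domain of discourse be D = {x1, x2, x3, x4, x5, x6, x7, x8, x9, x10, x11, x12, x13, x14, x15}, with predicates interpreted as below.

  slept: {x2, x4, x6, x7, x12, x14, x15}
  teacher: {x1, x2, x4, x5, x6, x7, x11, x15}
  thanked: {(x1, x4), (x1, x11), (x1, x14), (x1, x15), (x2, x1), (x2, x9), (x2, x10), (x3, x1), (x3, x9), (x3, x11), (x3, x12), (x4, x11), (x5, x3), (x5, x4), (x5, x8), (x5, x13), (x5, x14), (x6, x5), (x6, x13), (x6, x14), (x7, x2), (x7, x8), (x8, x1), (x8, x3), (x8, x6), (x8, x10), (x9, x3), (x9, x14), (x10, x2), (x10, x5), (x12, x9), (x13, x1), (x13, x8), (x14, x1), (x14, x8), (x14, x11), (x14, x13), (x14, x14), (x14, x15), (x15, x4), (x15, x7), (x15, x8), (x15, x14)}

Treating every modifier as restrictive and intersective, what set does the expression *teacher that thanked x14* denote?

{x1, x5, x6, x15}

⟦that thanked x14⟧ = {x : ⟨x, x14⟩ ∈ ⟦thanked⟧} = {x1, x5, x6, x9, x14, x15}
⟦teacher⟧ = {x1, x2, x4, x5, x6, x7, x11, x15}
… ∩ ⟦that thanked x14⟧ = {x1, x2, x4, x5, x6, x7, x11, x15} ∩ {x1, x5, x6, x9, x14, x15} = {x1, x5, x6, x15}
So ⟦teacher that thanked x14⟧ = {x1, x5, x6, x15}.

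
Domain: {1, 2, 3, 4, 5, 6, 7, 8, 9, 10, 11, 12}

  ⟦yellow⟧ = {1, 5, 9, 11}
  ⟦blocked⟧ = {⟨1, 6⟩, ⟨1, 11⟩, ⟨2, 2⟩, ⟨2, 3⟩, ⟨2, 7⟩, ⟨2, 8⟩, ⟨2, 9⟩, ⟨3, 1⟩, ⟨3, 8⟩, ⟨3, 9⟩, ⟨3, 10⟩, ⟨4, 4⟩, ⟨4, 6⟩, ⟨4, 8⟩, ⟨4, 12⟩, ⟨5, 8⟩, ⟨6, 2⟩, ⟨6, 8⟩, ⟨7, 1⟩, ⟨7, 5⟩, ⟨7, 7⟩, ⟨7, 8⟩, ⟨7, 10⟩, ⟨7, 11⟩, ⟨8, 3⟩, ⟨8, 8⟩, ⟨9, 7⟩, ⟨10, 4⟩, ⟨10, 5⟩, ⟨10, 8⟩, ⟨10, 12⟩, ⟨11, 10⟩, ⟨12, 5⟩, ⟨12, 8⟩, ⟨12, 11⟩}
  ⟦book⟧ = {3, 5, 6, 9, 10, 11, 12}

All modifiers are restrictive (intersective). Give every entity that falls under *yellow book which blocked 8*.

⟦which blocked 8⟧ = {x : ⟨x, 8⟩ ∈ ⟦blocked⟧} = {2, 3, 4, 5, 6, 7, 8, 10, 12}
⟦book⟧ = {3, 5, 6, 9, 10, 11, 12}
… ∩ ⟦which blocked 8⟧ = {3, 5, 6, 9, 10, 11, 12} ∩ {2, 3, 4, 5, 6, 7, 8, 10, 12} = {3, 5, 6, 10, 12}
… ∩ ⟦yellow⟧ = {3, 5, 6, 10, 12} ∩ {1, 5, 9, 11} = {5}
So ⟦yellow book which blocked 8⟧ = {5}.

{5}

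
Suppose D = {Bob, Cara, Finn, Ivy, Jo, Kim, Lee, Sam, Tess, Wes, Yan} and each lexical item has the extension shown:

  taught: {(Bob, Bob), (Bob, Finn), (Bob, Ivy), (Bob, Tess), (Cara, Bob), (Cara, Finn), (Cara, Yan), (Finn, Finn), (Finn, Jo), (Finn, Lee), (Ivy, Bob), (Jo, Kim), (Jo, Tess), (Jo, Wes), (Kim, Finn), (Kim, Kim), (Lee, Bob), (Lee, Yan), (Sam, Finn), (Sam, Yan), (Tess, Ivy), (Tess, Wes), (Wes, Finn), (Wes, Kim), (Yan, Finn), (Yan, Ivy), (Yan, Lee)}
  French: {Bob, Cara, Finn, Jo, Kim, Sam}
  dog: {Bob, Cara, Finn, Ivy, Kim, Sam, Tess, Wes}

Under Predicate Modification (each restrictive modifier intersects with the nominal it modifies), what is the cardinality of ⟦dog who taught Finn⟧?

⟦who taught Finn⟧ = {x : ⟨x, Finn⟩ ∈ ⟦taught⟧} = {Bob, Cara, Finn, Kim, Sam, Wes, Yan}
⟦dog⟧ = {Bob, Cara, Finn, Ivy, Kim, Sam, Tess, Wes}
… ∩ ⟦who taught Finn⟧ = {Bob, Cara, Finn, Ivy, Kim, Sam, Tess, Wes} ∩ {Bob, Cara, Finn, Kim, Sam, Wes, Yan} = {Bob, Cara, Finn, Kim, Sam, Wes}
⟦dog who taught Finn⟧ = {Bob, Cara, Finn, Kim, Sam, Wes}, so the cardinality is 6.

6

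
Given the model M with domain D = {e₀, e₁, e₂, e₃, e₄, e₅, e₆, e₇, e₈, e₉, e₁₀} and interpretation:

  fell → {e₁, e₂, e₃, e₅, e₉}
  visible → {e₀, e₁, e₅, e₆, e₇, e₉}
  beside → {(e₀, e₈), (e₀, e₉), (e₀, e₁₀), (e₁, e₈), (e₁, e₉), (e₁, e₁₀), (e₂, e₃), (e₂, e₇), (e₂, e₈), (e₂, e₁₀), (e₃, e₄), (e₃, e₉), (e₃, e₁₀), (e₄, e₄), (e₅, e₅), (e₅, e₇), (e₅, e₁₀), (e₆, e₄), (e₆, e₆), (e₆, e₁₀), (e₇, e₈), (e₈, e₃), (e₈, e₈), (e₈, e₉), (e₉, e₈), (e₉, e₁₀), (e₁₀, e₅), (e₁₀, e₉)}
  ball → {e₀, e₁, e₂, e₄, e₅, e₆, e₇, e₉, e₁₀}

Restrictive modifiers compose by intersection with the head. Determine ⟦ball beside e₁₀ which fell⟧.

⟦beside e₁₀⟧ = {x : ⟨x, e₁₀⟩ ∈ ⟦beside⟧} = {e₀, e₁, e₂, e₃, e₅, e₆, e₉}
⟦which fell⟧ = ⟦fell⟧ = {e₁, e₂, e₃, e₅, e₉}
⟦ball⟧ = {e₀, e₁, e₂, e₄, e₅, e₆, e₇, e₉, e₁₀}
… ∩ ⟦beside e₁₀⟧ = {e₀, e₁, e₂, e₄, e₅, e₆, e₇, e₉, e₁₀} ∩ {e₀, e₁, e₂, e₃, e₅, e₆, e₉} = {e₀, e₁, e₂, e₅, e₆, e₉}
… ∩ ⟦which fell⟧ = {e₀, e₁, e₂, e₅, e₆, e₉} ∩ {e₁, e₂, e₃, e₅, e₉} = {e₁, e₂, e₅, e₉}
So ⟦ball beside e₁₀ which fell⟧ = {e₁, e₂, e₅, e₉}.

{e₁, e₂, e₅, e₉}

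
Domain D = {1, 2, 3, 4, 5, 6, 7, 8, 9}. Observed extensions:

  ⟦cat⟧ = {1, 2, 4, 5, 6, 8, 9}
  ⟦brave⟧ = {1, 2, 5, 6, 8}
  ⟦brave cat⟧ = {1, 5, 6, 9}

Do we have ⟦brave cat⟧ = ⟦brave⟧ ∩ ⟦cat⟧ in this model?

no

⟦brave⟧ ∩ ⟦cat⟧ = {1, 2, 5, 6, 8} ∩ {1, 2, 4, 5, 6, 8, 9} = {1, 2, 5, 6, 8}
Observed ⟦brave cat⟧ = {1, 5, 6, 9}.
These differ, so the modifier is not intersective in this model.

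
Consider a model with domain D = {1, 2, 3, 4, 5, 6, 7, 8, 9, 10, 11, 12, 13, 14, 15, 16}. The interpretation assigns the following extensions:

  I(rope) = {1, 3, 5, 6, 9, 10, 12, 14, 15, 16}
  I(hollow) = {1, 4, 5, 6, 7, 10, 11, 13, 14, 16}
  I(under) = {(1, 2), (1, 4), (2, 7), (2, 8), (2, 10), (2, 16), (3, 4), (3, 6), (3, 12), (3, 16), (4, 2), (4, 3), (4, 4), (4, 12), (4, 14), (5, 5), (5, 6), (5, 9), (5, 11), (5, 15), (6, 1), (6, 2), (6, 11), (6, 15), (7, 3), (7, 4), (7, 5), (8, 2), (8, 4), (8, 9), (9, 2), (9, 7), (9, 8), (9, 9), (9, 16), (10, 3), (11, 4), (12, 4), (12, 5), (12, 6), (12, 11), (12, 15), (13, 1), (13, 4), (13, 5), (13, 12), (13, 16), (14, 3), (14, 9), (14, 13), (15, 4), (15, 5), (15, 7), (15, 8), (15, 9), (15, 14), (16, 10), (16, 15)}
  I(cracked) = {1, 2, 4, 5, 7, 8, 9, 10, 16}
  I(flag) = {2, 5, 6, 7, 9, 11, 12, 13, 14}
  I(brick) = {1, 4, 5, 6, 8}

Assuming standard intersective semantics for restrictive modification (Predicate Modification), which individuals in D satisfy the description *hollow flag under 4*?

⟦under 4⟧ = {x : ⟨x, 4⟩ ∈ ⟦under⟧} = {1, 3, 4, 7, 8, 11, 12, 13, 15}
⟦flag⟧ = {2, 5, 6, 7, 9, 11, 12, 13, 14}
… ∩ ⟦under 4⟧ = {2, 5, 6, 7, 9, 11, 12, 13, 14} ∩ {1, 3, 4, 7, 8, 11, 12, 13, 15} = {7, 11, 12, 13}
… ∩ ⟦hollow⟧ = {7, 11, 12, 13} ∩ {1, 4, 5, 6, 7, 10, 11, 13, 14, 16} = {7, 11, 13}
So ⟦hollow flag under 4⟧ = {7, 11, 13}.

{7, 11, 13}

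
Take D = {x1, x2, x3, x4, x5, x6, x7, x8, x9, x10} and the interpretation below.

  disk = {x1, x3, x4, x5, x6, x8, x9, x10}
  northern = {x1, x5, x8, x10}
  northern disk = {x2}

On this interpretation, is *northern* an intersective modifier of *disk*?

no

⟦northern⟧ ∩ ⟦disk⟧ = {x1, x5, x8, x10} ∩ {x1, x3, x4, x5, x6, x8, x9, x10} = {x1, x5, x8, x10}
Observed ⟦northern disk⟧ = {x2}.
These differ, so the modifier is not intersective in this model.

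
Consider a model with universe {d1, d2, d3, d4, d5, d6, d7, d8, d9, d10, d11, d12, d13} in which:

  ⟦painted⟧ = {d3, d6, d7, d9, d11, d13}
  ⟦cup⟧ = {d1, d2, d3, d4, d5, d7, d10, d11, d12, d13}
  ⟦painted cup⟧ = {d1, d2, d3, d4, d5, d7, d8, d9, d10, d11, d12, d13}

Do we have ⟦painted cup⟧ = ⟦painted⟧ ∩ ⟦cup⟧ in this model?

⟦painted⟧ ∩ ⟦cup⟧ = {d3, d6, d7, d9, d11, d13} ∩ {d1, d2, d3, d4, d5, d7, d10, d11, d12, d13} = {d3, d7, d11, d13}
Observed ⟦painted cup⟧ = {d1, d2, d3, d4, d5, d7, d8, d9, d10, d11, d12, d13}.
These differ, so the modifier is not intersective in this model.

no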